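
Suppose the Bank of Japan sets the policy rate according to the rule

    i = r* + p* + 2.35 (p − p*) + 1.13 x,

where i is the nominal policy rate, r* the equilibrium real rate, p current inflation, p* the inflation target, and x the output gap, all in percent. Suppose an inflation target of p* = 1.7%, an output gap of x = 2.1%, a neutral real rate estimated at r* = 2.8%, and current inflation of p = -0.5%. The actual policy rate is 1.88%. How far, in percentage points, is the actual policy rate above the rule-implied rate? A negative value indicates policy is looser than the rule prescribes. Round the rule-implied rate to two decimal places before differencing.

i = 2.8 + 1.7 + 2.35 × (-0.5 − 1.7) + 1.13 × 2.1
   = 2.8 + 1.7 − 5.17 + 2.373 = 1.70
Deviation = 1.88 − 1.70 = 0.18 pp.

0.18 pp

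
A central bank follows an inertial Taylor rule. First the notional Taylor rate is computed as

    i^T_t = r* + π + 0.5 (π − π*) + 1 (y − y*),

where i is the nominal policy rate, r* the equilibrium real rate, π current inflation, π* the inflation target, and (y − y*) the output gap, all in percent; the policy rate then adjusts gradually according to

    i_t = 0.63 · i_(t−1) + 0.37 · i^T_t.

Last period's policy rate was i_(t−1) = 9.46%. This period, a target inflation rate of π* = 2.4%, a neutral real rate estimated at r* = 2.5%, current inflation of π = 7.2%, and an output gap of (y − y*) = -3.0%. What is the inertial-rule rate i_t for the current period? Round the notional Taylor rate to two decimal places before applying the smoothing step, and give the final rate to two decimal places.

9.33%

i^T_t = 2.5 + 7.2 + 0.5 × (7.2 − 2.4) + 1 × (-3.0)
   = 2.5 + 7.2 + 2.4 − 3 = 9.10
i_t = 0.63 × 9.46 + 0.37 × 9.10 = 5.9598 + 3.367 = 9.33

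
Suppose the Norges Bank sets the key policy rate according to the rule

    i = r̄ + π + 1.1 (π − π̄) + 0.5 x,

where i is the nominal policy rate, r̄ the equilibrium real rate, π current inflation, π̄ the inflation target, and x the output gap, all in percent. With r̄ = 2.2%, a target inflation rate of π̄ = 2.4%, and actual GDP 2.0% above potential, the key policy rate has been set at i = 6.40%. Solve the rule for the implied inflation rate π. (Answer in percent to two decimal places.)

2.78%

Output 2.0% above potential → x = 2.0.
Collecting π: i = r̄ + (1 + 1.1) π − 1.1 π̄ + 0.5 x
2.1 π = 6.40 − 2.2 + 1.1 × 2.4 − 0.5 × 2.0 = 5.84
π = 5.84 / 2.1 = 2.78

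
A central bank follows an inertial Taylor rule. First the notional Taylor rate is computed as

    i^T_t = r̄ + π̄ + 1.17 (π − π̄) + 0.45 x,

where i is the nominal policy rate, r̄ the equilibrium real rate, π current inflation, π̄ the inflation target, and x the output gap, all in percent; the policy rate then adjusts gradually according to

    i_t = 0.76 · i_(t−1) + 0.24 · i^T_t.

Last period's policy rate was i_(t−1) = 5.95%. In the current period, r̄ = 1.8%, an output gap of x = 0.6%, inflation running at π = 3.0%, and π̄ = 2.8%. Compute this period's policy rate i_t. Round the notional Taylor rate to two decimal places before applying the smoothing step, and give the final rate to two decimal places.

5.75%

i^T_t = 1.8 + 2.8 + 1.17 × (3.0 − 2.8) + 0.45 × 0.6
   = 1.8 + 2.8 + 0.234 + 0.27 = 5.10
i_t = 0.76 × 5.95 + 0.24 × 5.10 = 4.522 + 1.224 = 5.75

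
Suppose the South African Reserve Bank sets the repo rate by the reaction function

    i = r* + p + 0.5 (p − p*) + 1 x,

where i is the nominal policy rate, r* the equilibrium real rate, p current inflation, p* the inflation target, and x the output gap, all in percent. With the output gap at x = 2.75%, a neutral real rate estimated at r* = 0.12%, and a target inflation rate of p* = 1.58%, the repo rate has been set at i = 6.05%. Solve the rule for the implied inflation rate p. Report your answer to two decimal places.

2.65%

Collecting p: i = r* + (1 + 0.5) p − 0.5 p* + 1 x
1.5 p = 6.05 − 0.12 + 0.5 × 1.58 − 1 × 2.75 = 3.97
p = 3.97 / 1.5 = 2.65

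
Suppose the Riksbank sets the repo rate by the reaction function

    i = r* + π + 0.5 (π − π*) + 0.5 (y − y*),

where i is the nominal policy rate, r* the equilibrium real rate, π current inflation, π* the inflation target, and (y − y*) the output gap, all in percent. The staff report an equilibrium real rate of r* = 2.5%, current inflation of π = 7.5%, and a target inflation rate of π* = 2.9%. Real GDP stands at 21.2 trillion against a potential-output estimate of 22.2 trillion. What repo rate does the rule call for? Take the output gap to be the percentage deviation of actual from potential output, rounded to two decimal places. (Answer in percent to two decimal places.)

Output gap = 100 × (21.2 − 22.2) / 22.2 = -4.50%.
i = 2.50 + 7.50 + 0.5 × (7.50 − 2.90) + 0.5 × (-4.50)
   = 2.50 + 7.5 + 2.3 − 2.25 = 10.05

10.05%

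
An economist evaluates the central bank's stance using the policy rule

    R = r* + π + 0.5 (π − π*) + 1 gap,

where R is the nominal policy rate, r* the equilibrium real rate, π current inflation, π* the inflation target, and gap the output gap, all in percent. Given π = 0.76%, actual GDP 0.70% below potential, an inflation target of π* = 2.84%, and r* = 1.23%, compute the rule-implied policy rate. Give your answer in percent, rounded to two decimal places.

0.25%

Output 0.70% below potential → gap = -0.70.
R = 1.23 + 0.76 + 0.5 × (0.76 − 2.84) + 1 × (-0.70)
   = 1.23 + 0.76 − 1.04 − 0.7 = 0.25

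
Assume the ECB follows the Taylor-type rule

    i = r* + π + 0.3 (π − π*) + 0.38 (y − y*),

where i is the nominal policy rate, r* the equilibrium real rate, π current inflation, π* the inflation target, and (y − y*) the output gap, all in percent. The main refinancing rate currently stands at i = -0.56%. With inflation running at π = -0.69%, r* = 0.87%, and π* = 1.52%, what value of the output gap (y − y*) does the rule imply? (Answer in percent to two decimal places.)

-0.20%

0.38 (y − y*) = -0.56 − 0.87 − (-0.69) − 0.3 × ((-0.69) − 1.52) = -0.077
(y − y*) = -0.077 / 0.38 = -0.20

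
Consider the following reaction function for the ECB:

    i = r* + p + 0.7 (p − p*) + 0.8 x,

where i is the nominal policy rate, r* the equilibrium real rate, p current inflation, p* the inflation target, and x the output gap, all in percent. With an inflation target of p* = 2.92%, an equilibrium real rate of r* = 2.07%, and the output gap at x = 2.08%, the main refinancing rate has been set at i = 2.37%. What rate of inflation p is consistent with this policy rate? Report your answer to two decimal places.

Collecting p: i = r* + (1 + 0.7) p − 0.7 p* + 0.8 x
1.7 p = 2.37 − 2.07 + 0.7 × 2.92 − 0.8 × 2.08 = 0.68
p = 0.68 / 1.7 = 0.40

0.40%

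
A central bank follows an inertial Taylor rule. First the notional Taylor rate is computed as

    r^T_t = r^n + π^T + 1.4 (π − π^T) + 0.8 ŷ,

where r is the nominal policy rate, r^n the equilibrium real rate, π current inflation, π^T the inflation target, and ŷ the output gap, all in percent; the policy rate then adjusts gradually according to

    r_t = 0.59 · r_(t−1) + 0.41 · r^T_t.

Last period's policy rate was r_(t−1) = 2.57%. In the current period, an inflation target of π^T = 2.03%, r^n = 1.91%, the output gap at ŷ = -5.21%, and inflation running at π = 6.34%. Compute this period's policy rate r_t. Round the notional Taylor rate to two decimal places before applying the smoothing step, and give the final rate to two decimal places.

r^T_t = 1.91 + 2.03 + 1.4 × (6.34 − 2.03) + 0.8 × (-5.21)
   = 1.91 + 2.03 + 6.034 − 4.168 = 5.81
r_t = 0.59 × 2.57 + 0.41 × 5.81 = 1.5163 + 2.3821 = 3.90

3.90%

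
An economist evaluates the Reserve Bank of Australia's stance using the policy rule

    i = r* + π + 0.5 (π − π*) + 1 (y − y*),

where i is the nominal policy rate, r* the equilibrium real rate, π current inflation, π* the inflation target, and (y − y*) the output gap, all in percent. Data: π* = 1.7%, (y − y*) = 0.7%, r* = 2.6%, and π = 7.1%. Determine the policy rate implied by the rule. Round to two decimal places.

13.10%

i = 2.6 + 7.1 + 0.5 × (7.1 − 1.7) + 1 × 0.7
   = 2.6 + 7.1 + 2.7 + 0.7 = 13.10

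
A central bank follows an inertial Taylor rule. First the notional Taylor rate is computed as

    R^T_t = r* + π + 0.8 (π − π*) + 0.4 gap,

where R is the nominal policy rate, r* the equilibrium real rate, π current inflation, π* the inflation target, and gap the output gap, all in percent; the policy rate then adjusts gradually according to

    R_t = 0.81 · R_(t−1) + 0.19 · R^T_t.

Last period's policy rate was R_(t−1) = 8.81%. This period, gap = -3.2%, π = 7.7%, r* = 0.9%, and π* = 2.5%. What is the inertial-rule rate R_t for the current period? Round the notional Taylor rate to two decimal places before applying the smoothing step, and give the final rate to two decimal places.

R^T_t = 0.9 + 7.7 + 0.8 × (7.7 − 2.5) + 0.4 × (-3.2)
   = 0.9 + 7.7 + 4.16 − 1.28 = 11.48
R_t = 0.81 × 8.81 + 0.19 × 11.48 = 7.1361 + 2.1812 = 9.32

9.32%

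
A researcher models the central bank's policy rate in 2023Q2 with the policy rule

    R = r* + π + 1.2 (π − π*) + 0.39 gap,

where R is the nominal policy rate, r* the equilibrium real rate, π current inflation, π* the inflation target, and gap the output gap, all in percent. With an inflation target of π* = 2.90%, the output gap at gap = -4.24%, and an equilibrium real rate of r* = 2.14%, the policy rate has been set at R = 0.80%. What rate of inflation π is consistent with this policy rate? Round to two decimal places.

1.72%

Collecting π: R = r* + (1 + 1.2) π − 1.2 π* + 0.39 gap
2.2 π = 0.80 − 2.14 + 1.2 × 2.90 − 0.39 × (-4.24) = 3.7936
π = 3.7936 / 2.2 = 1.72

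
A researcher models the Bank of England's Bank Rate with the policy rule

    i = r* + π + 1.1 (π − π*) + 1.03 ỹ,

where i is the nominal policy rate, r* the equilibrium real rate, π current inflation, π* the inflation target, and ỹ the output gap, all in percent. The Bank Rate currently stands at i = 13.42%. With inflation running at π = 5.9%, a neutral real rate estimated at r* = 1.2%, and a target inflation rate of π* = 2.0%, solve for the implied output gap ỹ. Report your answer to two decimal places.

1.97%

1.03 ỹ = 13.42 − 1.2 − 5.9 − 1.1 × (5.9 − 2.0) = 2.03
ỹ = 2.03 / 1.03 = 1.97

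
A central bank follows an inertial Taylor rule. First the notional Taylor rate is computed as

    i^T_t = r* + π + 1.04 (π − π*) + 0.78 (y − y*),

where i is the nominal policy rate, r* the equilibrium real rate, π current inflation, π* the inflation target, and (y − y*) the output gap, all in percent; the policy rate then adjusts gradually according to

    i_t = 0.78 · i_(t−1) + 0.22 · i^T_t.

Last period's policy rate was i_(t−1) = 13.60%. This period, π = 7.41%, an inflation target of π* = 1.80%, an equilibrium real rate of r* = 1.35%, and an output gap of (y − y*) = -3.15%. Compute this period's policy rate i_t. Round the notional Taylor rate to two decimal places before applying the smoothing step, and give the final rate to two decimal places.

i^T_t = 1.35 + 7.41 + 1.04 × (7.41 − 1.80) + 0.78 × (-3.15)
   = 1.35 + 7.41 + 5.8344 − 2.457 = 12.14
i_t = 0.78 × 13.60 + 0.22 × 12.14 = 10.608 + 2.6708 = 13.28

13.28%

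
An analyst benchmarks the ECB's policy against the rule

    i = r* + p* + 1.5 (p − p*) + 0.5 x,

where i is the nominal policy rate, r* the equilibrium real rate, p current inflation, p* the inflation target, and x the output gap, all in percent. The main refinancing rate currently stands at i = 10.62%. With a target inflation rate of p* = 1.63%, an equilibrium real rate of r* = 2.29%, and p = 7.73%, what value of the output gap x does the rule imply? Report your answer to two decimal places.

-4.90%

0.5 x = 10.62 − 2.29 − 1.63 − 1.5 × (7.73 − 1.63) = -2.45
x = -2.45 / 0.5 = -4.90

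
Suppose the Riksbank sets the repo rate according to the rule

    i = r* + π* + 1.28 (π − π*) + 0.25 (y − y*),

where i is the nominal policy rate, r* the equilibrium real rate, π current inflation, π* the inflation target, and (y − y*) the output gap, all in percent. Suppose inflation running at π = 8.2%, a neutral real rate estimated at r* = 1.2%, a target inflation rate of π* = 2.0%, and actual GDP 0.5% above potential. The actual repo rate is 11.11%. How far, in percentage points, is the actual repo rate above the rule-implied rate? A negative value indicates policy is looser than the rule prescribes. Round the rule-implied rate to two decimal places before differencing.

Output 0.5% above potential → (y − y*) = 0.5.
i = 1.2 + 2.0 + 1.28 × (8.2 − 2.0) + 0.25 × 0.5
   = 1.2 + 2 + 7.936 + 0.125 = 11.26
Deviation = 11.11 − 11.26 = -0.15 pp.

-0.15 pp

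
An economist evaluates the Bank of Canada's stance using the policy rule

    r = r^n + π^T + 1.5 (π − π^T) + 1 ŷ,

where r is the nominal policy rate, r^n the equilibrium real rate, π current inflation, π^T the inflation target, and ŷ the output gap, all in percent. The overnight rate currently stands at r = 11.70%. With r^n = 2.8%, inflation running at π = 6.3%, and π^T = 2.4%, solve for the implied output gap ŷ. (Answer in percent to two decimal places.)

1 ŷ = 11.70 − 2.8 − 2.4 − 1.5 × (6.3 − 2.4) = 0.65
ŷ = 0.65 / 1 = 0.65

0.65%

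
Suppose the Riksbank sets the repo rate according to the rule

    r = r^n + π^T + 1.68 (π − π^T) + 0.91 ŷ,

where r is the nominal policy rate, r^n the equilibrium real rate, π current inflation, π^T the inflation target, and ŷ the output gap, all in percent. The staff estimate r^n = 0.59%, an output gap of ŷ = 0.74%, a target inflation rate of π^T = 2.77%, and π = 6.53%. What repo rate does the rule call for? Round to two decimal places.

10.35%

r = 0.59 + 2.77 + 1.68 × (6.53 − 2.77) + 0.91 × 0.74
   = 0.59 + 2.77 + 6.3168 + 0.6734 = 10.35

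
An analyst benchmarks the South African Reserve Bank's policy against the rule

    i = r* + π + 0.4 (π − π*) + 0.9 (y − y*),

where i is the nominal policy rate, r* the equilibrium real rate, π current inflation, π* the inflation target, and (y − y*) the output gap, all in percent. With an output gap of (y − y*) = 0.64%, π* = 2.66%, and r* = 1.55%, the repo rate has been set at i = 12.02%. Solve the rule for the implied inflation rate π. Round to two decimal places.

Collecting π: i = r* + (1 + 0.4) π − 0.4 π* + 0.9 (y − y*)
1.4 π = 12.02 − 1.55 + 0.4 × 2.66 − 0.9 × 0.64 = 10.958
π = 10.958 / 1.4 = 7.83

7.83%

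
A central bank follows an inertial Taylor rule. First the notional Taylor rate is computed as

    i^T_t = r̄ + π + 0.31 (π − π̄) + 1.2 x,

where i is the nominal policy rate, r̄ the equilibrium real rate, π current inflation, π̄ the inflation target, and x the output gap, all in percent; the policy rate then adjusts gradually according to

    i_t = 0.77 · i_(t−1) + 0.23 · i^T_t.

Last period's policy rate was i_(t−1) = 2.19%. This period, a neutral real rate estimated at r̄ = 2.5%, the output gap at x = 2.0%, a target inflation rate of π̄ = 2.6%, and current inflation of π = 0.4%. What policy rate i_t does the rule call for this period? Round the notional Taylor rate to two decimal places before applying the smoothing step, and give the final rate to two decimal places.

2.75%

i^T_t = 2.5 + 0.4 + 0.31 × (0.4 − 2.6) + 1.2 × 2.0
   = 2.5 + 0.4 − 0.682 + 2.4 = 4.62
i_t = 0.77 × 2.19 + 0.23 × 4.62 = 1.6863 + 1.0626 = 2.75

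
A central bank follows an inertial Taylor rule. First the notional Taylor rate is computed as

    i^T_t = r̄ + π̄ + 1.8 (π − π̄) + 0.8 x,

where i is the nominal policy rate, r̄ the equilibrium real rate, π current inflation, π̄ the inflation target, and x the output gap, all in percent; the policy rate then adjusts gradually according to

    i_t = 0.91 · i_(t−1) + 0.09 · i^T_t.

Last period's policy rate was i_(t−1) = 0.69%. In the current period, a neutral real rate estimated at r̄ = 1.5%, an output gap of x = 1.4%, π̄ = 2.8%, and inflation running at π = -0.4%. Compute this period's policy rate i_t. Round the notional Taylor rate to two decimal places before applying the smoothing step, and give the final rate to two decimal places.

0.60%

i^T_t = 1.5 + 2.8 + 1.8 × (-0.4 − 2.8) + 0.8 × 1.4
   = 1.5 + 2.8 − 5.76 + 1.12 = -0.34
i_t = 0.91 × 0.69 + 0.09 × (-0.34) = 0.6279 − 0.0306 = 0.60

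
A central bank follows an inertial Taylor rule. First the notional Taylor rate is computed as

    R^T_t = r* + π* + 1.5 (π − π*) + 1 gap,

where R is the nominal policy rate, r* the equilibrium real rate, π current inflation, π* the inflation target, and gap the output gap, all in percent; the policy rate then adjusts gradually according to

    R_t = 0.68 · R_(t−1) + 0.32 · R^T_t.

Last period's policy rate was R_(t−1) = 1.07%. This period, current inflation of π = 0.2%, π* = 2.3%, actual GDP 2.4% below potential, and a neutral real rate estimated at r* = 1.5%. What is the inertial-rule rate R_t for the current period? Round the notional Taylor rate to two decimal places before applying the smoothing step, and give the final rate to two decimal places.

Output 2.4% below potential → gap = -2.4.
R^T_t = 1.5 + 2.3 + 1.5 × (0.2 − 2.3) + 1 × (-2.4)
   = 1.5 + 2.3 − 3.15 − 2.4 = -1.75
R_t = 0.68 × 1.07 + 0.32 × (-1.75) = 0.7276 − 0.56 = 0.17

0.17%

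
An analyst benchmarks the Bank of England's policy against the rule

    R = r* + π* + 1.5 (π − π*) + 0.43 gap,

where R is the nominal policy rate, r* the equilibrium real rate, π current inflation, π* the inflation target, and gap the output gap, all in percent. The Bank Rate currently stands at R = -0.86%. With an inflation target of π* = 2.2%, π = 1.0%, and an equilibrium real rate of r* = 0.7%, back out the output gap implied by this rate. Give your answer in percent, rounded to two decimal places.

0.43 gap = -0.86 − 0.7 − 2.2 − 1.5 × (1.0 − 2.2) = -1.96
gap = -1.96 / 0.43 = -4.56

-4.56%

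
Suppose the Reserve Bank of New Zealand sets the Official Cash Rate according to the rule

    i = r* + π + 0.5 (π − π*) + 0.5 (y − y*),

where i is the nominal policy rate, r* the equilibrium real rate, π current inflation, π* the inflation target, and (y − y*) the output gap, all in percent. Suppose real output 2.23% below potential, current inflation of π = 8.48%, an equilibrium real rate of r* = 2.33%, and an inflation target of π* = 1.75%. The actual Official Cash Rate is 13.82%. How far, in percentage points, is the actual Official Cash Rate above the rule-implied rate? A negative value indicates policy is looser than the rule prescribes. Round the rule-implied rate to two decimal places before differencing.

Output 2.23% below potential → (y − y*) = -2.23.
i = 2.33 + 8.48 + 0.5 × (8.48 − 1.75) + 0.5 × (-2.23)
   = 2.33 + 8.48 + 3.365 − 1.115 = 13.06
Deviation = 13.82 − 13.06 = 0.76 pp.

0.76 pp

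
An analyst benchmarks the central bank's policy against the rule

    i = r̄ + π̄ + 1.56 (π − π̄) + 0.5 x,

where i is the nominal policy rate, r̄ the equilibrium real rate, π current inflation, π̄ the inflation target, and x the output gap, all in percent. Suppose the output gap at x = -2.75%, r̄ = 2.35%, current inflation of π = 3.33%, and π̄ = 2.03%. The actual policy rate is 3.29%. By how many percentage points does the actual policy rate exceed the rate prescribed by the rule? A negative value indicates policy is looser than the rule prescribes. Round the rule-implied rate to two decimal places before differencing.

-1.74 pp

i = 2.35 + 2.03 + 1.56 × (3.33 − 2.03) + 0.5 × (-2.75)
   = 2.35 + 2.03 + 2.028 − 1.375 = 5.03
Deviation = 3.29 − 5.03 = -1.74 pp.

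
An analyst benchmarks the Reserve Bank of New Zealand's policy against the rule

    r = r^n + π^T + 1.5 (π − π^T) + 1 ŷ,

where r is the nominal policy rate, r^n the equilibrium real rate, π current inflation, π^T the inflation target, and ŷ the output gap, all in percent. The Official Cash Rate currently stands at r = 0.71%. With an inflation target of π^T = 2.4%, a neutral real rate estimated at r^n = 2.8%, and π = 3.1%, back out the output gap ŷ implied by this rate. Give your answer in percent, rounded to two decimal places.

-5.54%

1 ŷ = 0.71 − 2.8 − 2.4 − 1.5 × (3.1 − 2.4) = -5.54
ŷ = -5.54 / 1 = -5.54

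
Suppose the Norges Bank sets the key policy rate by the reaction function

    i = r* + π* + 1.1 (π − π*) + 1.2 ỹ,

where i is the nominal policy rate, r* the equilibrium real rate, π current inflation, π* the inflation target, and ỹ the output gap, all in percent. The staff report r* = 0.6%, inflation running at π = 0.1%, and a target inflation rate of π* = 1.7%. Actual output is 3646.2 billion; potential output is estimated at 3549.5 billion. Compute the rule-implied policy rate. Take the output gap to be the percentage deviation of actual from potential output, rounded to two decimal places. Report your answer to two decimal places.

3.80%

Output gap = 100 × (3646.2 − 3549.5) / 3549.5 = 2.72%.
i = 0.60 + 1.70 + 1.1 × (0.10 − 1.70) + 1.2 × 2.72
   = 0.60 + 1.7 − 1.76 + 3.264 = 3.80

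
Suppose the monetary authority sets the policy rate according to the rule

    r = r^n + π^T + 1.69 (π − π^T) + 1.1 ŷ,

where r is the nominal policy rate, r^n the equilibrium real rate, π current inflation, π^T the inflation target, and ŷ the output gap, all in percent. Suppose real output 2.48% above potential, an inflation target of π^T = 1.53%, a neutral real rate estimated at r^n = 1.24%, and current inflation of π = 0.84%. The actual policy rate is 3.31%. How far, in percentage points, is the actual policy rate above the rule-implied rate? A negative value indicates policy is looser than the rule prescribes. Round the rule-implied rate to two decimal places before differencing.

Output 2.48% above potential → ŷ = 2.48.
r = 1.24 + 1.53 + 1.69 × (0.84 − 1.53) + 1.1 × 2.48
   = 1.24 + 1.53 − 1.1661 + 2.728 = 4.33
Deviation = 3.31 − 4.33 = -1.02 pp.

-1.02 pp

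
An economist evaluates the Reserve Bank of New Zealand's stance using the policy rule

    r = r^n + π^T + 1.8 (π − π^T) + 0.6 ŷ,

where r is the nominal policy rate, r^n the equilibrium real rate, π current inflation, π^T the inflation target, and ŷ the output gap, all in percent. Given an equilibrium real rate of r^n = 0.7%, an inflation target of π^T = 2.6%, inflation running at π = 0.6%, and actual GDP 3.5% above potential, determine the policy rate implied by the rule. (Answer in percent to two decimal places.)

1.80%

Output 3.5% above potential → ŷ = 3.5.
r = 0.7 + 2.6 + 1.8 × (0.6 − 2.6) + 0.6 × 3.5
   = 0.7 + 2.6 − 3.6 + 2.1 = 1.80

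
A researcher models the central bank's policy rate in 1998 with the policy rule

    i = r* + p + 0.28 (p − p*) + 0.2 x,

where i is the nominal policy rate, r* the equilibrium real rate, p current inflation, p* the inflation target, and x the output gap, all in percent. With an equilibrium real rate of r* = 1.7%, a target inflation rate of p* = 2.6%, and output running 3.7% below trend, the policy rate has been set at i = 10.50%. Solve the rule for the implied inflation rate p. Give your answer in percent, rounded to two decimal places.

8.02%

Output 3.7% below potential → x = -3.7.
Collecting p: i = r* + (1 + 0.28) p − 0.28 p* + 0.2 x
1.28 p = 10.50 − 1.7 + 0.28 × 2.6 − 0.2 × (-3.7) = 10.268
p = 10.268 / 1.28 = 8.02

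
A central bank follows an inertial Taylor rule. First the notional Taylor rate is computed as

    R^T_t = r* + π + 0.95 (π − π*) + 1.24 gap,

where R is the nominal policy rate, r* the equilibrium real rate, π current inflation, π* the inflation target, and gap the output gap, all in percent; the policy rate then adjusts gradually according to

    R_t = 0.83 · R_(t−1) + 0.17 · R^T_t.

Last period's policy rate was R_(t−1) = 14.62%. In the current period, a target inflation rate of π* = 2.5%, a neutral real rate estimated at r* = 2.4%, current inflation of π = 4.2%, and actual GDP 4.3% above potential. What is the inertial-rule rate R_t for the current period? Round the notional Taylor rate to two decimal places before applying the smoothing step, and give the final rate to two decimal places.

14.44%

Output 4.3% above potential → gap = 4.3.
R^T_t = 2.4 + 4.2 + 0.95 × (4.2 − 2.5) + 1.24 × 4.3
   = 2.4 + 4.2 + 1.615 + 5.332 = 13.55
R_t = 0.83 × 14.62 + 0.17 × 13.55 = 12.1346 + 2.3035 = 14.44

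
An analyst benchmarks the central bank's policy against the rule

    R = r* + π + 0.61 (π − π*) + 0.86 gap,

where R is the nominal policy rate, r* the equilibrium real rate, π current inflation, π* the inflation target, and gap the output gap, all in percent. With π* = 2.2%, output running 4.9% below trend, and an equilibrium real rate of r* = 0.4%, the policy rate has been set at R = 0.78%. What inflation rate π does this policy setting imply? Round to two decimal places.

3.69%

Output 4.9% below potential → gap = -4.9.
Collecting π: R = r* + (1 + 0.61) π − 0.61 π* + 0.86 gap
1.61 π = 0.78 − 0.4 + 0.61 × 2.2 − 0.86 × (-4.9) = 5.936
π = 5.936 / 1.61 = 3.69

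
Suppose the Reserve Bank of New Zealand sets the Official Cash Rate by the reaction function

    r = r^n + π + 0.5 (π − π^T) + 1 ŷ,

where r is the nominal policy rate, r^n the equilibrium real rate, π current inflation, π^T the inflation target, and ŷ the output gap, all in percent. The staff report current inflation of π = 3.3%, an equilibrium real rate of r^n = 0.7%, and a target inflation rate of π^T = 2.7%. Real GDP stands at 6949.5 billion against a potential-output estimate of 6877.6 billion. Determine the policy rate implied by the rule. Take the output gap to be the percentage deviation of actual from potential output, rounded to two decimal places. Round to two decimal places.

Output gap = 100 × (6949.5 − 6877.6) / 6877.6 = 1.05%.
r = 0.70 + 3.30 + 0.5 × (3.30 − 2.70) + 1 × 1.05
   = 0.70 + 3.3 + 0.3 + 1.05 = 5.35

5.35%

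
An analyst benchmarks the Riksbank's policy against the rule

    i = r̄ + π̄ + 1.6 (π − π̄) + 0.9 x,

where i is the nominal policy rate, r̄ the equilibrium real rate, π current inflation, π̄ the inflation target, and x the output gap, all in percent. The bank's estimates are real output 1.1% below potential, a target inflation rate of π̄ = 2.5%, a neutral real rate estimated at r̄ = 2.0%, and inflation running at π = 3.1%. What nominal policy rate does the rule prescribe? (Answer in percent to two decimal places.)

Output 1.1% below potential → x = -1.1.
i = 2.0 + 2.5 + 1.6 × (3.1 − 2.5) + 0.9 × (-1.1)
   = 2.0 + 2.5 + 0.96 − 0.99 = 4.47

4.47%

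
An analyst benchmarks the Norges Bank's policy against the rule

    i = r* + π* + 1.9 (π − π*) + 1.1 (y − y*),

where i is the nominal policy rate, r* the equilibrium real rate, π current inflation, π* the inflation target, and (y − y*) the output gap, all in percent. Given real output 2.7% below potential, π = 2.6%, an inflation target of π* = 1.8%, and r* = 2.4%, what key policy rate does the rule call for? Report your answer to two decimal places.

2.75%

Output 2.7% below potential → (y − y*) = -2.7.
i = 2.4 + 1.8 + 1.9 × (2.6 − 1.8) + 1.1 × (-2.7)
   = 2.4 + 1.8 + 1.52 − 2.97 = 2.75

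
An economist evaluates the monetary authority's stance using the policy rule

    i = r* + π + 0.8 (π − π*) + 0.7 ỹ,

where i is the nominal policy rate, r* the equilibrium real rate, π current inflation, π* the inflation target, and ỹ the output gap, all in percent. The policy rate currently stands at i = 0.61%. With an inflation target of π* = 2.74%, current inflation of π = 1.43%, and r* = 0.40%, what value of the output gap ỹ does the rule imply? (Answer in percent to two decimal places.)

0.7 ỹ = 0.61 − 0.40 − 1.43 − 0.8 × (1.43 − 2.74) = -0.172
ỹ = -0.172 / 0.7 = -0.25

-0.25%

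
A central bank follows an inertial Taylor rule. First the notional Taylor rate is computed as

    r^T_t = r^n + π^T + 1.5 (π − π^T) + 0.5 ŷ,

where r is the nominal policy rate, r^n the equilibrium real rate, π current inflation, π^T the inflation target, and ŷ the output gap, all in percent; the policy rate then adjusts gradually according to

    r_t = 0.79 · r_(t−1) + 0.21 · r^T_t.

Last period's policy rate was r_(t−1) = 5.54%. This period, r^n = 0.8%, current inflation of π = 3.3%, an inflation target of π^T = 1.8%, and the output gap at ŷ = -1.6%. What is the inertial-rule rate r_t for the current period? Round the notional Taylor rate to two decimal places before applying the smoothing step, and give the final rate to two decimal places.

r^T_t = 0.8 + 1.8 + 1.5 × (3.3 − 1.8) + 0.5 × (-1.6)
   = 0.8 + 1.8 + 2.25 − 0.8 = 4.05
r_t = 0.79 × 5.54 + 0.21 × 4.05 = 4.3766 + 0.8505 = 5.23

5.23%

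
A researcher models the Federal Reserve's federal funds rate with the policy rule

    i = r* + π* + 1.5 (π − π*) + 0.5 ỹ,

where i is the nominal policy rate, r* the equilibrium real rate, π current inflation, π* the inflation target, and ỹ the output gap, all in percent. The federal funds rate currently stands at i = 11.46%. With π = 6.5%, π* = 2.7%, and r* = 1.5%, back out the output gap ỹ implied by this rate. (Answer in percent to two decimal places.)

3.12%

0.5 ỹ = 11.46 − 1.5 − 2.7 − 1.5 × (6.5 − 2.7) = 1.56
ỹ = 1.56 / 0.5 = 3.12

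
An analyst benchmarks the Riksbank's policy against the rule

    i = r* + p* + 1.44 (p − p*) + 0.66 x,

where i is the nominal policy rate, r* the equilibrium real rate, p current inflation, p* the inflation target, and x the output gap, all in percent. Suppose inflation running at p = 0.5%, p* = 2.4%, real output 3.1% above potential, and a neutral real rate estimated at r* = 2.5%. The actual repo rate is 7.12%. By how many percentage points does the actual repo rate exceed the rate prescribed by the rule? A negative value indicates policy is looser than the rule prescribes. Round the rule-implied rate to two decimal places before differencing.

Output 3.1% above potential → x = 3.1.
i = 2.5 + 2.4 + 1.44 × (0.5 − 2.4) + 0.66 × 3.1
   = 2.5 + 2.4 − 2.736 + 2.046 = 4.21
Deviation = 7.12 − 4.21 = 2.91 pp.

2.91 pp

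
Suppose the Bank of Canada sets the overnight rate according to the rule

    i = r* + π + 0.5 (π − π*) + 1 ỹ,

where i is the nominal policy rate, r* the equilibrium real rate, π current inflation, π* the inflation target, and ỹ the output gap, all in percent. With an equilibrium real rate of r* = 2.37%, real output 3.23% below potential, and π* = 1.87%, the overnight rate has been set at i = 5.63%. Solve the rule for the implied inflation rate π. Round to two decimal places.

4.95%

Output 3.23% below potential → ỹ = -3.23.
Collecting π: i = r* + (1 + 0.5) π − 0.5 π* + 1 ỹ
1.5 π = 5.63 − 2.37 + 0.5 × 1.87 − 1 × (-3.23) = 7.425
π = 7.425 / 1.5 = 4.95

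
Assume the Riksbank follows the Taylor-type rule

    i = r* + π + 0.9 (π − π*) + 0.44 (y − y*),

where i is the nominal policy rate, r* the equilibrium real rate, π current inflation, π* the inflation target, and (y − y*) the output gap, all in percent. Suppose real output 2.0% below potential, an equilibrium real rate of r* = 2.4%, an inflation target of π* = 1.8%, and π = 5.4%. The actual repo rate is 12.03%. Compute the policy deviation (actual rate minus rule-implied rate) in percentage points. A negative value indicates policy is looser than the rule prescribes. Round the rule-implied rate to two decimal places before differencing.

1.87 pp

Output 2.0% below potential → (y − y*) = -2.0.
i = 2.4 + 5.4 + 0.9 × (5.4 − 1.8) + 0.44 × (-2.0)
   = 2.4 + 5.4 + 3.24 − 0.88 = 10.16
Deviation = 12.03 − 10.16 = 1.87 pp.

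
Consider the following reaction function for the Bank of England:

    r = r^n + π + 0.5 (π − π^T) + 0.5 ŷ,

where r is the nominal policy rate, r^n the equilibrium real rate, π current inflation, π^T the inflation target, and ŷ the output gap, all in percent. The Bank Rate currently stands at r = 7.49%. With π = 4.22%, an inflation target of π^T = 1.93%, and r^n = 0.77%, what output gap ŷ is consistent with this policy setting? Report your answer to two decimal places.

2.71%

0.5 ŷ = 7.49 − 0.77 − 4.22 − 0.5 × (4.22 − 1.93) = 1.355
ŷ = 1.355 / 0.5 = 2.71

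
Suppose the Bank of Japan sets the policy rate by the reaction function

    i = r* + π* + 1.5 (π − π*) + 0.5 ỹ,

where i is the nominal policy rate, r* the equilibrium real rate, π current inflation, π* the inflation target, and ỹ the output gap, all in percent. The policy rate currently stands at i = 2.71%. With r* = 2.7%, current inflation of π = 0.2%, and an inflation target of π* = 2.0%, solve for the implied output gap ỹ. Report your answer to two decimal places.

0.5 ỹ = 2.71 − 2.7 − 2.0 − 1.5 × (0.2 − 2.0) = 0.71
ỹ = 0.71 / 0.5 = 1.42

1.42%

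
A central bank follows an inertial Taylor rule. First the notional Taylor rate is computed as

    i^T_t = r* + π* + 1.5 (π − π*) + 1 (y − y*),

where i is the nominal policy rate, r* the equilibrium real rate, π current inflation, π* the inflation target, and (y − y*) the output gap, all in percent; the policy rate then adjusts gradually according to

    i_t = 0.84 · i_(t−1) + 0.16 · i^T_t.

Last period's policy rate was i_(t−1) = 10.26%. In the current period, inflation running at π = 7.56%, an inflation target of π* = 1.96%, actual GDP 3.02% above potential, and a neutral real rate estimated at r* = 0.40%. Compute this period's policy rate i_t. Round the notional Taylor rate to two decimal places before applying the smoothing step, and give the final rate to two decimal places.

Output 3.02% above potential → (y − y*) = 3.02.
i^T_t = 0.40 + 1.96 + 1.5 × (7.56 − 1.96) + 1 × 3.02
   = 0.40 + 1.96 + 8.4 + 3.02 = 13.78
i_t = 0.84 × 10.26 + 0.16 × 13.78 = 8.6184 + 2.2048 = 10.82

10.82%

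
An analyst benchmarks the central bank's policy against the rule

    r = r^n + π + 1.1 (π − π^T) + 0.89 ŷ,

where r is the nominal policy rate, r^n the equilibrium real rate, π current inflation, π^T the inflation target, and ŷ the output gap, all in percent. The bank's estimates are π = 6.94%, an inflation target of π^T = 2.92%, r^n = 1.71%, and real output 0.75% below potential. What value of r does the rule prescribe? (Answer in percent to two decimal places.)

12.40%

Output 0.75% below potential → ŷ = -0.75.
r = 1.71 + 6.94 + 1.1 × (6.94 − 2.92) + 0.89 × (-0.75)
   = 1.71 + 6.94 + 4.422 − 0.6675 = 12.40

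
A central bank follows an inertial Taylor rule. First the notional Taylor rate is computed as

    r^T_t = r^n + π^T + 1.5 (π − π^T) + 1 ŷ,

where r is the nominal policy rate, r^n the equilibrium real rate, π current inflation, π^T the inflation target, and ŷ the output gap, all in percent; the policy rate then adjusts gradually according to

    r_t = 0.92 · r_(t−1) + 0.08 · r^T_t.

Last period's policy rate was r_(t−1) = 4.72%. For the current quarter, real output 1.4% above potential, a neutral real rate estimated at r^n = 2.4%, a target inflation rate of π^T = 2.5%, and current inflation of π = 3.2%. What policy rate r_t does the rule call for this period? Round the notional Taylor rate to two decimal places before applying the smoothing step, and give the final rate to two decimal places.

4.93%

Output 1.4% above potential → ŷ = 1.4.
r^T_t = 2.4 + 2.5 + 1.5 × (3.2 − 2.5) + 1 × 1.4
   = 2.4 + 2.5 + 1.05 + 1.4 = 7.35
r_t = 0.92 × 4.72 + 0.08 × 7.35 = 4.3424 + 0.588 = 4.93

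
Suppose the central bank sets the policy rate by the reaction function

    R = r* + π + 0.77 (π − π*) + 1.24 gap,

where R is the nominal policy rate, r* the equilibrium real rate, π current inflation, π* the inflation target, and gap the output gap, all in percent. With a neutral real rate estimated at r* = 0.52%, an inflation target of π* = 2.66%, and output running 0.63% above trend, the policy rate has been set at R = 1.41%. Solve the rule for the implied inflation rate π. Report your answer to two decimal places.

Output 0.63% above potential → gap = 0.63.
Collecting π: R = r* + (1 + 0.77) π − 0.77 π* + 1.24 gap
1.77 π = 1.41 − 0.52 + 0.77 × 2.66 − 1.24 × 0.63 = 2.157
π = 2.157 / 1.77 = 1.22

1.22%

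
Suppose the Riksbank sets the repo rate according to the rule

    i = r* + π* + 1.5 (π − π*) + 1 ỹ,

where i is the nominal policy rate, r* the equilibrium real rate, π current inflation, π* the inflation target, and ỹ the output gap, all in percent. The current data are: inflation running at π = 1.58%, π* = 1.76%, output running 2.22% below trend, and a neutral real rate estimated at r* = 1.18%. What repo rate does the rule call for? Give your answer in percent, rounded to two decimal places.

Output 2.22% below potential → ỹ = -2.22.
i = 1.18 + 1.76 + 1.5 × (1.58 − 1.76) + 1 × (-2.22)
   = 1.18 + 1.76 − 0.27 − 2.22 = 0.45

0.45%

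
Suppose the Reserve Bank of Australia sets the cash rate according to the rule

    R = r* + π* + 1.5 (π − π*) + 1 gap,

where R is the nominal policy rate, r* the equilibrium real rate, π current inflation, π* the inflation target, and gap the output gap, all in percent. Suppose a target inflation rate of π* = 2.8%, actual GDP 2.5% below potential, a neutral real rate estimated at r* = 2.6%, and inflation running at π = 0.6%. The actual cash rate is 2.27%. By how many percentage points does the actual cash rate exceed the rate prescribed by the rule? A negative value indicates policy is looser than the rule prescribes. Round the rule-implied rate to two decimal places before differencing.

Output 2.5% below potential → gap = -2.5.
R = 2.6 + 2.8 + 1.5 × (0.6 − 2.8) + 1 × (-2.5)
   = 2.6 + 2.8 − 3.3 − 2.5 = -0.40
Deviation = 2.27 − (-0.40) = 2.67 pp.

2.67 pp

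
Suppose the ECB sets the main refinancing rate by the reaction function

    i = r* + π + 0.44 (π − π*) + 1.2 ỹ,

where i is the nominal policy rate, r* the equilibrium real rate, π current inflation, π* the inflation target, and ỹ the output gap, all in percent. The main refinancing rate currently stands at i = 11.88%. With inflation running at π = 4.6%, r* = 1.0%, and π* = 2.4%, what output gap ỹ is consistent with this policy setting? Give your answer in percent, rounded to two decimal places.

1.2 ỹ = 11.88 − 1.0 − 4.6 − 0.44 × (4.6 − 2.4) = 5.312
ỹ = 5.312 / 1.2 = 4.43

4.43%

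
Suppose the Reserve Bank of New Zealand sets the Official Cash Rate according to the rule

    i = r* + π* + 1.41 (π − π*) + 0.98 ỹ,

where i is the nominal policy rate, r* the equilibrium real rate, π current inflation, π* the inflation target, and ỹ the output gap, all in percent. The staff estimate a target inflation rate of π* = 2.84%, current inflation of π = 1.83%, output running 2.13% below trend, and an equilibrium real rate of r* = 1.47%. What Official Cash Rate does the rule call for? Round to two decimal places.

0.80%

Output 2.13% below potential → ỹ = -2.13.
i = 1.47 + 2.84 + 1.41 × (1.83 − 2.84) + 0.98 × (-2.13)
   = 1.47 + 2.84 − 1.4241 − 2.0874 = 0.80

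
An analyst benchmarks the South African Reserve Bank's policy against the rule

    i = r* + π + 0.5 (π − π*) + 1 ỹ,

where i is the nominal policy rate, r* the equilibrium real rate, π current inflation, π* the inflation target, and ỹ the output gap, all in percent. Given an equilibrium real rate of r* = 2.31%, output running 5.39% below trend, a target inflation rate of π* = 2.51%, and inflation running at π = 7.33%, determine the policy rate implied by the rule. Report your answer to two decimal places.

6.66%

Output 5.39% below potential → ỹ = -5.39.
i = 2.31 + 7.33 + 0.5 × (7.33 − 2.51) + 1 × (-5.39)
   = 2.31 + 7.33 + 2.41 − 5.39 = 6.66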